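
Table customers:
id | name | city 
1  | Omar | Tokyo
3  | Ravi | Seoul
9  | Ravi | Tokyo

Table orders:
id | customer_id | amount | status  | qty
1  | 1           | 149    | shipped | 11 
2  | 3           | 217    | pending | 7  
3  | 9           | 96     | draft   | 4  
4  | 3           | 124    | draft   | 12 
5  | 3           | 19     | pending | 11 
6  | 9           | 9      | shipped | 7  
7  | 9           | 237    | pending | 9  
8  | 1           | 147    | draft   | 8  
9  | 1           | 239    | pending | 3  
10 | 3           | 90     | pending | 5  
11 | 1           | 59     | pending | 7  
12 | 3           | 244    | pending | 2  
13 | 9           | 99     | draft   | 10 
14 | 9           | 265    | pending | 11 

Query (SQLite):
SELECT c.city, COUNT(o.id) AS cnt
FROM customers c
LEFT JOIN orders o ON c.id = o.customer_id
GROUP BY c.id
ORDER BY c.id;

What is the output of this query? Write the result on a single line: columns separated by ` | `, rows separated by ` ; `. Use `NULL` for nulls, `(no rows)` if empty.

Tokyo | 4 ; Seoul | 5 ; Tokyo | 5

LEFT JOIN keeps every customers row; unmatched ones get NULL for orders columns.
Group by customers.id and compute COUNT(o.id). COUNT(col) of an all-NULL group is 0.
  1: ids {1, 8, 9, 11} → COUNT(o.id)=4
  3: ids {2, 4, 5, 10, 12} → COUNT(o.id)=5
  9: ids {3, 6, 7, 13, 14} → COUNT(o.id)=5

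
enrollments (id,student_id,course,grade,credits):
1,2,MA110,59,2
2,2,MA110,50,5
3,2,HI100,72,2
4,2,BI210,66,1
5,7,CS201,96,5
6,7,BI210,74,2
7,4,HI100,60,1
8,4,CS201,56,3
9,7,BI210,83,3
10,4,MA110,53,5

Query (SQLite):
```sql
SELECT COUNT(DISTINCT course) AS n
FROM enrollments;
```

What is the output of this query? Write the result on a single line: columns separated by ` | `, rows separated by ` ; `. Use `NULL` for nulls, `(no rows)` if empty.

4

Count distinct non-NULL course values.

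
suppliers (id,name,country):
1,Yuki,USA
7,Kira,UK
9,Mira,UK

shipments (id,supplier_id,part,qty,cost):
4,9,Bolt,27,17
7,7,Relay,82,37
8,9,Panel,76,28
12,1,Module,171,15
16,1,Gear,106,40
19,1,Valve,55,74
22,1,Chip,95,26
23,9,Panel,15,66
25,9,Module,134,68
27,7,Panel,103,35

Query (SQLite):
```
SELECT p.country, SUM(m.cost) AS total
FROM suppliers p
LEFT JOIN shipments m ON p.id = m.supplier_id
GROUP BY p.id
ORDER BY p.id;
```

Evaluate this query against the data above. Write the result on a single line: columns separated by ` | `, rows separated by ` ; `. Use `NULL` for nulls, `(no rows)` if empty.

USA | 155 ; UK | 72 ; UK | 179

LEFT JOIN keeps every suppliers row; unmatched ones get NULL for shipments columns.
Group by suppliers.id and compute SUM(m.cost). SUM over an all-NULL group is NULL.
  1: ids {12, 16, 19, 22} → SUM(m.cost)=155
  7: ids {7, 27} → SUM(m.cost)=72
  9: ids {4, 8, 23, 25} → SUM(m.cost)=179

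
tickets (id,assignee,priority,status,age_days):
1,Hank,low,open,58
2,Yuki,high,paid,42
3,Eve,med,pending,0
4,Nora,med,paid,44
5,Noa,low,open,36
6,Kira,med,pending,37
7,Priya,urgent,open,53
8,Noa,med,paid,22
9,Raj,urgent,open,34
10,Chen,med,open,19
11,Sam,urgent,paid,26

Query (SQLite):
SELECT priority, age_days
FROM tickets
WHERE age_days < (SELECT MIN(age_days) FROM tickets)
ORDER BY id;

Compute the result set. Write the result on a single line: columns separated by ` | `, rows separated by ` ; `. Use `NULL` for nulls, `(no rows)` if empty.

(no rows)

Scalar subquery: MIN(age_days) over all tickets rows = 0.
Keep rows where age_days < that value.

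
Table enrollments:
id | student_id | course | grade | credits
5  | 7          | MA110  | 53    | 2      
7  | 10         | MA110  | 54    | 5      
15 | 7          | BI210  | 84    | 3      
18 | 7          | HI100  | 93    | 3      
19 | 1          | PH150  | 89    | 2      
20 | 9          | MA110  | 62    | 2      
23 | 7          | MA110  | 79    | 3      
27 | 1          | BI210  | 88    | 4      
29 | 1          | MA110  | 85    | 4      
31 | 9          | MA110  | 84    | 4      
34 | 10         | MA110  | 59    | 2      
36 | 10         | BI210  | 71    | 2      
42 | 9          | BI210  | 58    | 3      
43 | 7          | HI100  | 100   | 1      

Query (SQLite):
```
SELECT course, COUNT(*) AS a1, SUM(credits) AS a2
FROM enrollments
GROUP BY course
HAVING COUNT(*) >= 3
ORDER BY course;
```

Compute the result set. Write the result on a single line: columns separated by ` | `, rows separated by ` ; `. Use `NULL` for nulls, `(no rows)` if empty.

BI210 | 4 | 12 ; MA110 | 7 | 22

Group enrollments by course.
Per group compute: COUNT(*), SUM(credits).
HAVING: drop groups with fewer than 3 rows.
  BI210: ids {15, 27, 36, 42} → COUNT(*)=4, SUM(credits)=12
  HI100: ids {18, 43} → COUNT(*)=2, SUM(credits)=4
  MA110: ids {5, 7, 20, 23, 29, 31, 34} → COUNT(*)=7, SUM(credits)=22
  PH150: ids {19} → COUNT(*)=1, SUM(credits)=2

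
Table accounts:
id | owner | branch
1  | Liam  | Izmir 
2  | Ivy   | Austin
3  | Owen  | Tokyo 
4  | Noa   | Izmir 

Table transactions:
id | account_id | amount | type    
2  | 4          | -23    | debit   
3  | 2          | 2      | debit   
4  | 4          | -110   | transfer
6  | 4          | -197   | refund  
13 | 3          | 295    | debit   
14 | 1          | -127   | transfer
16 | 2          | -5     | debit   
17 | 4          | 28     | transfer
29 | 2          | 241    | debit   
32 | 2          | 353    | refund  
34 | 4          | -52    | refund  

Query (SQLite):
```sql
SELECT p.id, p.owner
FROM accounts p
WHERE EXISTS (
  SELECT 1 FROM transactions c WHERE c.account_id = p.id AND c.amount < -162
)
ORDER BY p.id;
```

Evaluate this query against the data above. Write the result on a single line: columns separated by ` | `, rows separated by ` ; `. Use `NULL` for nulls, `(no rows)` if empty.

For each accounts row, check whether any transactions with matching account_id has amount < -162.
Keep rows where that is true.

4 | Noa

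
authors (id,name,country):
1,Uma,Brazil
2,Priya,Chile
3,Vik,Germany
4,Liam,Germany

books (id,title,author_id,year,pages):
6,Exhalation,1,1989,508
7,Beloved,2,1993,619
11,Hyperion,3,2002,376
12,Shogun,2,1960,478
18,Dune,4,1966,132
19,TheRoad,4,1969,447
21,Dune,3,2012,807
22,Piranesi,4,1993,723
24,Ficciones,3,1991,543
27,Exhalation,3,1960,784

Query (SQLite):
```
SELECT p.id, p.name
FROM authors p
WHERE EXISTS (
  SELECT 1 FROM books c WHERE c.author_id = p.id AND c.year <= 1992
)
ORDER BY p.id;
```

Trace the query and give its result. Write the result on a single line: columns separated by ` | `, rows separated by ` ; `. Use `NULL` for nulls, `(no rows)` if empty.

For each authors row, check whether any books with matching author_id has year <= 1992.
Keep rows where that is true.

1 | Uma ; 2 | Priya ; 3 | Vik ; 4 | Liam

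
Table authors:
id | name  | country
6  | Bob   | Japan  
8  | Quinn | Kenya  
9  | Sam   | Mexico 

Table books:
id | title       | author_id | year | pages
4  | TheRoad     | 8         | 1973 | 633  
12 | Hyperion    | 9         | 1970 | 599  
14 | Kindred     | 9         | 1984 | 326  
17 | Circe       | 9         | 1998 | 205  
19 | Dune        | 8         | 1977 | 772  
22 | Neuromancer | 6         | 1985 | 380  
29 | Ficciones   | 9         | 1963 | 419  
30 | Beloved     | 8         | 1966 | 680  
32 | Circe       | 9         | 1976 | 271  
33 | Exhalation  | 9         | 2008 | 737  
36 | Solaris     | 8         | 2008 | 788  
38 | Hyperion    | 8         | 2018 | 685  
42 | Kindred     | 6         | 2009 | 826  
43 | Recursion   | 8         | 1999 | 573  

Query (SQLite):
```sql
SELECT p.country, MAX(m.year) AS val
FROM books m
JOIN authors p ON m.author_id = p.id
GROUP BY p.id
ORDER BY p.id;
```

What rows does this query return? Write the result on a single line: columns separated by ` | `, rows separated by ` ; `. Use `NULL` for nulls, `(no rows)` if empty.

Japan | 2009 ; Kenya | 2018 ; Mexico | 2008

Join each books row to its authors via author_id.
Group joined rows by authors.id; compute MAX(m.year) per group.
  6: ids {22, 42} → MAX(m.year)=2009
  8: ids {4, 19, 30, 36, 38, 43} → MAX(m.year)=2018
  9: ids {12, 14, 17, 29, 32, 33} → MAX(m.year)=2008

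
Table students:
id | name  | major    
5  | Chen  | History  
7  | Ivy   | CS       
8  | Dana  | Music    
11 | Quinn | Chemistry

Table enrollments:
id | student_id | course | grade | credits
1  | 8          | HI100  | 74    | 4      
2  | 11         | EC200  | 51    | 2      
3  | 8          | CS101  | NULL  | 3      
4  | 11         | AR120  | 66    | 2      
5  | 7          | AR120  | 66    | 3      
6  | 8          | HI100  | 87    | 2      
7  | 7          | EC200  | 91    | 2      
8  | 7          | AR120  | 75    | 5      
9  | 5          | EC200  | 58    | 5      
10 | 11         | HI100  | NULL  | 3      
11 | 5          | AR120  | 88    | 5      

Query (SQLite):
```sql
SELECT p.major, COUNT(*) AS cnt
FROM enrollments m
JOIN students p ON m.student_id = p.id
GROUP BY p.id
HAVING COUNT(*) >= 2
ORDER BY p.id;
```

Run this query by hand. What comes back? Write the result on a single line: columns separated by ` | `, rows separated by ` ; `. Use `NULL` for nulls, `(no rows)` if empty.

Join each enrollments row to its students via student_id.
Group joined rows by students.id; compute COUNT(*) per group.
HAVING: keep groups with count ≥ 2.
  5: ids {9, 11} → COUNT(*)=2
  7: ids {5, 7, 8} → COUNT(*)=3
  8: ids {1, 3, 6} → COUNT(*)=3
  11: ids {2, 4, 10} → COUNT(*)=3

History | 2 ; CS | 3 ; Music | 3 ; Chemistry | 3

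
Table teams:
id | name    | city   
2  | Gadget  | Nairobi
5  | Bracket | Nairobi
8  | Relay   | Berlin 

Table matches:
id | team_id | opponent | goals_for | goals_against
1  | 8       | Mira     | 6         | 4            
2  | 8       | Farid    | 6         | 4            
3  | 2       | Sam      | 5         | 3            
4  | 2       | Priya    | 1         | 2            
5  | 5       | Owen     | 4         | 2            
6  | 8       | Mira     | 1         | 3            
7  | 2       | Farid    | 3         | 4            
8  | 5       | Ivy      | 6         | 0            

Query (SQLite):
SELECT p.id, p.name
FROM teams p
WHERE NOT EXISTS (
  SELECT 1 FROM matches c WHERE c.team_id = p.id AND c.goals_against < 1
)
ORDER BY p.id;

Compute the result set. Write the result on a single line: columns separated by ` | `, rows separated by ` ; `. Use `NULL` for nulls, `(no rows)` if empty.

For each teams row, check whether any matches with matching team_id has goals_against < 1.
Keep rows where that is false.

2 | Gadget ; 8 | Relay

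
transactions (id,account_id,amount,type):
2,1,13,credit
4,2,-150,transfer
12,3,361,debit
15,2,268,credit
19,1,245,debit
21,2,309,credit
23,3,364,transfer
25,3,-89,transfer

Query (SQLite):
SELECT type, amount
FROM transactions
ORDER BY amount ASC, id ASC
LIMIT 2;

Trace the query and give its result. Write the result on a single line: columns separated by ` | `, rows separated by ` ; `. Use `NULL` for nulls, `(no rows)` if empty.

Sort by amount asc, tiebreak id asc: (-150, id=4), (-89, id=25), (13, id=2), (245, id=19), (268, id=15) …. Take first 2.

transfer | -150 ; transfer | -89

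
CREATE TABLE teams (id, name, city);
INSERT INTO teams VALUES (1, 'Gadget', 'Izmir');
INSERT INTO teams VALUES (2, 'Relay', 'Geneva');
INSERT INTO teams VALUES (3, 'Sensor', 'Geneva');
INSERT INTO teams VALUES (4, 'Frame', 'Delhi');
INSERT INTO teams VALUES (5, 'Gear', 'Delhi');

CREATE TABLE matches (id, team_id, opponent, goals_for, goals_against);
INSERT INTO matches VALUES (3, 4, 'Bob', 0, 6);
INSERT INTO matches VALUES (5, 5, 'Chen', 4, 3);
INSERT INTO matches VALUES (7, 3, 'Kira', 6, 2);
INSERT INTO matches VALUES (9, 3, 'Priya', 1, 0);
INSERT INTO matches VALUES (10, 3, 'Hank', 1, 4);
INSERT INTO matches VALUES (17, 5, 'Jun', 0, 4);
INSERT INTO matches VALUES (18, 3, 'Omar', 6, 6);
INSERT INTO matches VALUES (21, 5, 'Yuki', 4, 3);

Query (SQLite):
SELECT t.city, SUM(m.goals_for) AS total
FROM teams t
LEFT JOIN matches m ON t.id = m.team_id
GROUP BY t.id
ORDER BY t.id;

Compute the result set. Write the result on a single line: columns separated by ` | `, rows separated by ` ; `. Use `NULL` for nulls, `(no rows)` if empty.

LEFT JOIN keeps every teams row; unmatched ones get NULL for matches columns.
Group by teams.id and compute SUM(m.goals_for). SUM over an all-NULL group is NULL.
  1: ids {—} → SUM(m.goals_for)=NULL
  2: ids {—} → SUM(m.goals_for)=NULL
  3: ids {7, 9, 10, 18} → SUM(m.goals_for)=14
  4: ids {3} → SUM(m.goals_for)=0
  5: ids {5, 17, 21} → SUM(m.goals_for)=8

Izmir | NULL ; Geneva | NULL ; Geneva | 14 ; Delhi | 0 ; Delhi | 8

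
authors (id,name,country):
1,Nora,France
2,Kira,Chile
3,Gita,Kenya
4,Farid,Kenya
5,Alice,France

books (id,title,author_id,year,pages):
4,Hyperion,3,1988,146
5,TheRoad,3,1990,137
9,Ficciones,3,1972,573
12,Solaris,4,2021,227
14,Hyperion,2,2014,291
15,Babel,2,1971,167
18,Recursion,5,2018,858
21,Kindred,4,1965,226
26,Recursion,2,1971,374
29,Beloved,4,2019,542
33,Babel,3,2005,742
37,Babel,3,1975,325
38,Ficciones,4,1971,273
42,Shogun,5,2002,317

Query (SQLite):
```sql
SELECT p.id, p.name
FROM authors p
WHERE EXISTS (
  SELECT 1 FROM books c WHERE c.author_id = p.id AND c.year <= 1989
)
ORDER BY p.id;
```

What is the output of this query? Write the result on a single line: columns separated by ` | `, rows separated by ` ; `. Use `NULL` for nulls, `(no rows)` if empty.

For each authors row, check whether any books with matching author_id has year <= 1989.
Keep rows where that is true.

2 | Kira ; 3 | Gita ; 4 | Farid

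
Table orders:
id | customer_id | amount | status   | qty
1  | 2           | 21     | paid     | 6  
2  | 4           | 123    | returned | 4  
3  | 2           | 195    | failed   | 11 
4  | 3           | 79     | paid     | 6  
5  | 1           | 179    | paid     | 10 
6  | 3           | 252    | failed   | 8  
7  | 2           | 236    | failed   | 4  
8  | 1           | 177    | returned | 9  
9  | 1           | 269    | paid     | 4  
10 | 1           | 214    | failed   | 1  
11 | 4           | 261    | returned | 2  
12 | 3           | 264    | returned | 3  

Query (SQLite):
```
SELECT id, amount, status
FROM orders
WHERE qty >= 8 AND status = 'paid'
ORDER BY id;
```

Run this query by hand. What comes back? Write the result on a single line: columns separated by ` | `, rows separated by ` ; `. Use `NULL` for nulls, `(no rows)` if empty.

5 | 179 | paid

qty >= 8: ids {3, 5, 6, 8}
status = 'paid': ids {1, 4, 5, 9}
Combine with AND.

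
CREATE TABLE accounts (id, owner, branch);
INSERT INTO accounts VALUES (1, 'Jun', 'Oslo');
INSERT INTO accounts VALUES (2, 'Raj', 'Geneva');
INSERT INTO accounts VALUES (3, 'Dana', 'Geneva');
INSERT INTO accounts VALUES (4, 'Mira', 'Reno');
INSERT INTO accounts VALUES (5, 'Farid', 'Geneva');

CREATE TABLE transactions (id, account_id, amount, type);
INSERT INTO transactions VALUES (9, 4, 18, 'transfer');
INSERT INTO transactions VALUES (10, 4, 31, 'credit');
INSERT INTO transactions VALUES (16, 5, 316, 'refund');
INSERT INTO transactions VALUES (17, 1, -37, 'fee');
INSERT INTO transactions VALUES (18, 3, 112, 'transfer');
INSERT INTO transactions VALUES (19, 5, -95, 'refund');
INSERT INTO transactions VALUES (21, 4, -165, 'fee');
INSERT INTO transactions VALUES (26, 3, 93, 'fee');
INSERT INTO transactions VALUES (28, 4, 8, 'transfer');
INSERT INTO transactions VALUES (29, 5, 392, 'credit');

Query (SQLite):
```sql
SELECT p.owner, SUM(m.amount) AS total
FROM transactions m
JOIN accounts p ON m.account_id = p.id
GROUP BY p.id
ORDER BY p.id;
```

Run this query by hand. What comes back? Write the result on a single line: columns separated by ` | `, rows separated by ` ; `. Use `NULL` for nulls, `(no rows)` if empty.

Jun | -37 ; Dana | 205 ; Mira | -108 ; Farid | 613

Join each transactions row to its accounts via account_id.
Group joined rows by accounts.id; compute SUM(m.amount) per group.
  1: ids {17} → SUM(m.amount)=-37
  3: ids {18, 26} → SUM(m.amount)=205
  4: ids {9, 10, 21, 28} → SUM(m.amount)=-108
  5: ids {16, 19, 29} → SUM(m.amount)=613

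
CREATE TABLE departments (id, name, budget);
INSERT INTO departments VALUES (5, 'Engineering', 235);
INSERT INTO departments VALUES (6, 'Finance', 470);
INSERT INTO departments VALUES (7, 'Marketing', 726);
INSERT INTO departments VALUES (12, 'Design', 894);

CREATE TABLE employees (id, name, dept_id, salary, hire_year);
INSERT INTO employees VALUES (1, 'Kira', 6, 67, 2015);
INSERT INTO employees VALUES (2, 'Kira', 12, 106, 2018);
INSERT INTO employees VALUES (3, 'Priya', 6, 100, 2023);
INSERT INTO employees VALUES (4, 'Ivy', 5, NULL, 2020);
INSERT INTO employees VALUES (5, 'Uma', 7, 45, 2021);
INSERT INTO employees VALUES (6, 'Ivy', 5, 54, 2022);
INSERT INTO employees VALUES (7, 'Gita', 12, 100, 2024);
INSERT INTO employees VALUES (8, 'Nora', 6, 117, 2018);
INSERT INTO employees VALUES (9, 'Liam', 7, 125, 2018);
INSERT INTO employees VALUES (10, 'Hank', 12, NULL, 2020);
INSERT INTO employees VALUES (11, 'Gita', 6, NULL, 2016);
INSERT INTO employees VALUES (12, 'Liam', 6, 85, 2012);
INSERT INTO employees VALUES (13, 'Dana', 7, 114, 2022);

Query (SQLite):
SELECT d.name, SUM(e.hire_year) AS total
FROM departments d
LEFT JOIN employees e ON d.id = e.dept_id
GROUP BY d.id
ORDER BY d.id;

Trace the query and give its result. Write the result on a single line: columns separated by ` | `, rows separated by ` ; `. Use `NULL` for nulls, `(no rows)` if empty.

LEFT JOIN keeps every departments row; unmatched ones get NULL for employees columns.
Group by departments.id and compute SUM(e.hire_year). SUM over an all-NULL group is NULL.
  5: ids {4, 6} → SUM(e.hire_year)=4042
  6: ids {1, 3, 8, 11, 12} → SUM(e.hire_year)=10084
  7: ids {5, 9, 13} → SUM(e.hire_year)=6061
  12: ids {2, 7, 10} → SUM(e.hire_year)=6062

Engineering | 4042 ; Finance | 10084 ; Marketing | 6061 ; Design | 6062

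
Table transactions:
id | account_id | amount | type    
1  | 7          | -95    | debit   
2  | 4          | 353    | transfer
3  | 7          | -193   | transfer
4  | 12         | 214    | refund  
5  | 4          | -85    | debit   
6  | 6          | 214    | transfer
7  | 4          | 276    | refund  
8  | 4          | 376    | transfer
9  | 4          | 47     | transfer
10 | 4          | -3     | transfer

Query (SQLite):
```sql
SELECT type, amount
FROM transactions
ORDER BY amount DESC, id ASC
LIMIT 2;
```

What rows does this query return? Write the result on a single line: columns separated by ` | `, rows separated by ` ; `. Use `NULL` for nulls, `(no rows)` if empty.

Sort by amount desc, tiebreak id asc: (376, id=8), (353, id=2), (276, id=7), (214, id=4), (214, id=6) …. Take first 2.

transfer | 376 ; transfer | 353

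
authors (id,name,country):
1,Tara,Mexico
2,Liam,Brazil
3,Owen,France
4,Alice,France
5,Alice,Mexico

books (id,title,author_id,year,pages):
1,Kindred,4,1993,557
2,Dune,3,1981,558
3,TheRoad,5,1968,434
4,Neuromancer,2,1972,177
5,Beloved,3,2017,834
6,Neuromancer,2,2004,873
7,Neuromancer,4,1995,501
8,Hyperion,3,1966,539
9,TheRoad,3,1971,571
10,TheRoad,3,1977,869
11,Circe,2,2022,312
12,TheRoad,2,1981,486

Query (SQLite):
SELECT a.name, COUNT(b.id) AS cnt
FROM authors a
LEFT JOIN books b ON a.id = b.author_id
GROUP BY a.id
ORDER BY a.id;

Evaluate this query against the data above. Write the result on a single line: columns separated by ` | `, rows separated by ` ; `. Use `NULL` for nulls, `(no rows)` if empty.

LEFT JOIN keeps every authors row; unmatched ones get NULL for books columns.
Group by authors.id and compute COUNT(b.id). COUNT(col) of an all-NULL group is 0.
  1: ids {—} → COUNT(b.id)=0
  2: ids {4, 6, 11, 12} → COUNT(b.id)=4
  3: ids {2, 5, 8, 9, 10} → COUNT(b.id)=5
  4: ids {1, 7} → COUNT(b.id)=2
  5: ids {3} → COUNT(b.id)=1

Tara | 0 ; Liam | 4 ; Owen | 5 ; Alice | 2 ; Alice | 1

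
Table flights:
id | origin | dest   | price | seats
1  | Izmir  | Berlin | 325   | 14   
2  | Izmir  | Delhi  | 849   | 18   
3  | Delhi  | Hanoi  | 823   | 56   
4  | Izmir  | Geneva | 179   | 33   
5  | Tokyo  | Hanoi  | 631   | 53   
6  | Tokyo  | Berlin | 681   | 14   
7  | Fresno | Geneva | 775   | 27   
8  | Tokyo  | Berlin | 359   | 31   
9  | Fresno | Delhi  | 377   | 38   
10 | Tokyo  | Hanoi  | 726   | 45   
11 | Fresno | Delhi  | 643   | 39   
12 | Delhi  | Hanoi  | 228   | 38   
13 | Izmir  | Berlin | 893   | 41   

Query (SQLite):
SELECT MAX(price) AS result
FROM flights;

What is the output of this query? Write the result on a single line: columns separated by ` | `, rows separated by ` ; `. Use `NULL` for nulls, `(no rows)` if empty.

893

All price values: [325, 849, 823, 179, 631, 681, 775, 359, 377, 726, 643, 228, 893].
MAX of non-NULL values = 893.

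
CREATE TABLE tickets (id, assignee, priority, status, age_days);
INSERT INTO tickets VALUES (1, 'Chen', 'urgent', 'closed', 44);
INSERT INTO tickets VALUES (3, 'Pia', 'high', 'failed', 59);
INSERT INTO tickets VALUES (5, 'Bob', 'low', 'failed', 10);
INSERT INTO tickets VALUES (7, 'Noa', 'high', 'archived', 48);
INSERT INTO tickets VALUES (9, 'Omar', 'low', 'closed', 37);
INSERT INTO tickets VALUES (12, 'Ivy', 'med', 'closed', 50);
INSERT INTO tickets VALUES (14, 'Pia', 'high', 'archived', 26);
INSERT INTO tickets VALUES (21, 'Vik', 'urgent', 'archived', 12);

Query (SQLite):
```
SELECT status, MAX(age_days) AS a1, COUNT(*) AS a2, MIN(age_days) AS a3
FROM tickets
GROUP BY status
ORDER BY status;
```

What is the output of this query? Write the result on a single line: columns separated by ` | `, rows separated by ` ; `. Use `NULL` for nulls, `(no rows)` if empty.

archived | 48 | 3 | 12 ; closed | 50 | 3 | 37 ; failed | 59 | 2 | 10

Group tickets by status.
Per group compute: MAX(age_days), COUNT(*), MIN(age_days).
  archived: ids {7, 14, 21} → MAX(age_days)=48, COUNT(*)=3, MIN(age_days)=12
  closed: ids {1, 9, 12} → MAX(age_days)=50, COUNT(*)=3, MIN(age_days)=37
  failed: ids {3, 5} → MAX(age_days)=59, COUNT(*)=2, MIN(age_days)=10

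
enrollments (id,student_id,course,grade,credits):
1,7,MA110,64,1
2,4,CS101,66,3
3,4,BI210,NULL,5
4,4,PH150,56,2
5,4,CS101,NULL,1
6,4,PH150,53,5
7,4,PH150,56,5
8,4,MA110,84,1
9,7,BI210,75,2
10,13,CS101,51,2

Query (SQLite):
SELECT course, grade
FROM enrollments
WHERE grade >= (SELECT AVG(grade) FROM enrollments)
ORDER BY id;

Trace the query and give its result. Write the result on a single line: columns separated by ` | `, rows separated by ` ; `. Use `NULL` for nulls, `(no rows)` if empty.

MA110 | 64 ; CS101 | 66 ; MA110 | 84 ; BI210 | 75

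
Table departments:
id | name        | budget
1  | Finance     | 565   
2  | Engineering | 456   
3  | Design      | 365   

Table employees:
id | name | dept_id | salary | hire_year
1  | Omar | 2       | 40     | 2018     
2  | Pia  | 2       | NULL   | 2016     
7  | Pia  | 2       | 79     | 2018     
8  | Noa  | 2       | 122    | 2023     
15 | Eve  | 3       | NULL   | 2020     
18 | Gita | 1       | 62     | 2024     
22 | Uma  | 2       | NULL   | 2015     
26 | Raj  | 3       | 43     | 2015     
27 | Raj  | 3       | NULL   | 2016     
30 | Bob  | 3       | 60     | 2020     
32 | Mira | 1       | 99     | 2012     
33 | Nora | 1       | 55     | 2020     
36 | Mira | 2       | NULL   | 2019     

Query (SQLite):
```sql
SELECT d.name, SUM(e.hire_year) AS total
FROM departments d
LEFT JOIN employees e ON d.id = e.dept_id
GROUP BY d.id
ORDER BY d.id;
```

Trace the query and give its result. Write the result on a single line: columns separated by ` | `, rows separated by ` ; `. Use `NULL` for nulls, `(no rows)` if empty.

Finance | 6056 ; Engineering | 12109 ; Design | 8071

LEFT JOIN keeps every departments row; unmatched ones get NULL for employees columns.
Group by departments.id and compute SUM(e.hire_year). SUM over an all-NULL group is NULL.
  1: ids {18, 32, 33} → SUM(e.hire_year)=6056
  2: ids {1, 2, 7, 8, 22, 36} → SUM(e.hire_year)=12109
  3: ids {15, 26, 27, 30} → SUM(e.hire_year)=8071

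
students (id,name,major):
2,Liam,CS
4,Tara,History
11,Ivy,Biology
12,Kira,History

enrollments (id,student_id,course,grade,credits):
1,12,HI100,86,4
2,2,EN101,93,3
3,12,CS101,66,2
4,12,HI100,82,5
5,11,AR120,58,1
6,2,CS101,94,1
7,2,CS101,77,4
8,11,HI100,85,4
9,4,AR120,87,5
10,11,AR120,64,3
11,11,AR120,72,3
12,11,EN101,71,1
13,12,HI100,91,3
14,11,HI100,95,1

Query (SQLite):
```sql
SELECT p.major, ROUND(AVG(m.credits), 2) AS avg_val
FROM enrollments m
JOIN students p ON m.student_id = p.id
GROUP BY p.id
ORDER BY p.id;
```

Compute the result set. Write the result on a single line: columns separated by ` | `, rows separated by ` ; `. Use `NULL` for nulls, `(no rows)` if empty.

CS | 2.67 ; History | 5 ; Biology | 2.17 ; History | 3.5

Join each enrollments row to its students via student_id.
Group joined rows by students.id; compute ROUND(AVG(m.credits), 2) per group.
  2: ids {2, 6, 7} → ROUND(AVG(m.credits), 2)=2.67
  4: ids {9} → ROUND(AVG(m.credits), 2)=5
  11: ids {5, 8, 10, 11, 12, 14} → ROUND(AVG(m.credits), 2)=2.17
  12: ids {1, 3, 4, 13} → ROUND(AVG(m.credits), 2)=3.5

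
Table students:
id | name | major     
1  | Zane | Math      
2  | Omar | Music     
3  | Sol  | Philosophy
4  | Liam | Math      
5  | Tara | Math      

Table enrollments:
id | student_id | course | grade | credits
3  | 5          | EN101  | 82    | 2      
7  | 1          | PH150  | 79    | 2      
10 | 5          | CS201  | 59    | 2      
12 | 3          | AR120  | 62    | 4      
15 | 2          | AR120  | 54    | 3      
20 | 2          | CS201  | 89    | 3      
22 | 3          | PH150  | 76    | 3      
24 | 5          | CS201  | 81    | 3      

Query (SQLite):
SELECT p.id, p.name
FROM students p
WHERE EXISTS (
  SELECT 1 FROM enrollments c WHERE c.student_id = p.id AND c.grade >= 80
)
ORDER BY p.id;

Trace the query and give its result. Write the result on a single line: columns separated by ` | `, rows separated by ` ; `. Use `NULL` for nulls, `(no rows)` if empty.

2 | Omar ; 5 | Tara

For each students row, check whether any enrollments with matching student_id has grade >= 80.
Keep rows where that is true.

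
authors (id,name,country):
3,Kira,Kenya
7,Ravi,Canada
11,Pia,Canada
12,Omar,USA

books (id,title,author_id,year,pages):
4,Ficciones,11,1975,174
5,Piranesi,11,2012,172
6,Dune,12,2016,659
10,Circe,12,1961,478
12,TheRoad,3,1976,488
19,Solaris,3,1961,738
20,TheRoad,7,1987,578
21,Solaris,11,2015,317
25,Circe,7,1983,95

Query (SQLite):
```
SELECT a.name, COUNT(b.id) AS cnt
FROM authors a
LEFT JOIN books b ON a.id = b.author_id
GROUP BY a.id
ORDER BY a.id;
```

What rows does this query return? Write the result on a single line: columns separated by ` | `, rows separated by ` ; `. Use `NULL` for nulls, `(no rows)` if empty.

LEFT JOIN keeps every authors row; unmatched ones get NULL for books columns.
Group by authors.id and compute COUNT(b.id). COUNT(col) of an all-NULL group is 0.
  3: ids {12, 19} → COUNT(b.id)=2
  7: ids {20, 25} → COUNT(b.id)=2
  11: ids {4, 5, 21} → COUNT(b.id)=3
  12: ids {6, 10} → COUNT(b.id)=2

Kira | 2 ; Ravi | 2 ; Pia | 3 ; Omar | 2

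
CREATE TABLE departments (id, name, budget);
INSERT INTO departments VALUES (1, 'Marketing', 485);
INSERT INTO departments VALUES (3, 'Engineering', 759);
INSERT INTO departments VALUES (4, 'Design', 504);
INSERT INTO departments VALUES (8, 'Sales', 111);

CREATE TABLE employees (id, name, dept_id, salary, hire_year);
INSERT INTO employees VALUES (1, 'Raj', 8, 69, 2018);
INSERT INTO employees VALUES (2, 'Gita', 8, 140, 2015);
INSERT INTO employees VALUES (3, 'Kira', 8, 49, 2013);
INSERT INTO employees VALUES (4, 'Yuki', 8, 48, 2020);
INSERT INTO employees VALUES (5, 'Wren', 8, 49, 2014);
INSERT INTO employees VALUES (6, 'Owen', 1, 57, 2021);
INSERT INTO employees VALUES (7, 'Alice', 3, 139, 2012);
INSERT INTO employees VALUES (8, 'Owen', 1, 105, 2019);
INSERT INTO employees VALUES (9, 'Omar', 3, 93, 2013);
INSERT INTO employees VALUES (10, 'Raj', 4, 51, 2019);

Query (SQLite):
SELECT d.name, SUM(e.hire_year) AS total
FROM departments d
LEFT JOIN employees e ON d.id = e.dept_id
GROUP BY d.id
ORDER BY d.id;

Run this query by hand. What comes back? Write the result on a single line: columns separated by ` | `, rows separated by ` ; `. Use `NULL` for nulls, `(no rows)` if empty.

Marketing | 4040 ; Engineering | 4025 ; Design | 2019 ; Sales | 10080

LEFT JOIN keeps every departments row; unmatched ones get NULL for employees columns.
Group by departments.id and compute SUM(e.hire_year). SUM over an all-NULL group is NULL.
  1: ids {6, 8} → SUM(e.hire_year)=4040
  3: ids {7, 9} → SUM(e.hire_year)=4025
  4: ids {10} → SUM(e.hire_year)=2019
  8: ids {1, 2, 3, 4, 5} → SUM(e.hire_year)=10080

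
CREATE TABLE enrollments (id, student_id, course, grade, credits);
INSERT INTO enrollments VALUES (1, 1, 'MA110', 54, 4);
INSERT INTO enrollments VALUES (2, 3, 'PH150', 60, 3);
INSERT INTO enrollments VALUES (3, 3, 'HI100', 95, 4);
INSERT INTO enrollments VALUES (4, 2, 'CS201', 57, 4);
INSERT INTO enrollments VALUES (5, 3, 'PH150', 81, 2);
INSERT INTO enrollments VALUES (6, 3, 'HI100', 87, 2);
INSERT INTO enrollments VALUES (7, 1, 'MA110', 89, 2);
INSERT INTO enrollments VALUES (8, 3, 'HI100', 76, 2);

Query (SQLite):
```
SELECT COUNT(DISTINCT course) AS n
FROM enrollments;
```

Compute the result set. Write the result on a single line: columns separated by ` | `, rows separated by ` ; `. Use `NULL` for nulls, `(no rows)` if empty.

4

Count distinct non-NULL course values.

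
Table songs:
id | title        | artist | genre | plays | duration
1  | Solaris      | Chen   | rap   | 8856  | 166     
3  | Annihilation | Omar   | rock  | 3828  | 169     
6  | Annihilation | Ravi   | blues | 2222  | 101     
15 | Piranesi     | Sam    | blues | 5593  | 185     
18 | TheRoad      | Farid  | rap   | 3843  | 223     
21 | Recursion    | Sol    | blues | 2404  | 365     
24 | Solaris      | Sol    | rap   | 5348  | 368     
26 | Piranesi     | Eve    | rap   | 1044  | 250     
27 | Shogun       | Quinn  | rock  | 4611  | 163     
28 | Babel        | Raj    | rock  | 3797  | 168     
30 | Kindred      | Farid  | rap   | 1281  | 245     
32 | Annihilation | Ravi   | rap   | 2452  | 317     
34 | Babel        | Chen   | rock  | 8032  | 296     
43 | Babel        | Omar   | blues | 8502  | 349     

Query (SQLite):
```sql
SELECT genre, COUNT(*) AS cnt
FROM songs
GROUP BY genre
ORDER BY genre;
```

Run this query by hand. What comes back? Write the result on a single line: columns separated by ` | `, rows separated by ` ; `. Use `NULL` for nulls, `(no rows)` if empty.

Partition songs by genre; compute COUNT(*) within each group.
  blues: ids {6, 15, 21, 43} → COUNT(*)=4
  rap: ids {1, 18, 24, 26, 30, 32} → COUNT(*)=6
  rock: ids {3, 27, 28, 34} → COUNT(*)=4

blues | 4 ; rap | 6 ; rock | 4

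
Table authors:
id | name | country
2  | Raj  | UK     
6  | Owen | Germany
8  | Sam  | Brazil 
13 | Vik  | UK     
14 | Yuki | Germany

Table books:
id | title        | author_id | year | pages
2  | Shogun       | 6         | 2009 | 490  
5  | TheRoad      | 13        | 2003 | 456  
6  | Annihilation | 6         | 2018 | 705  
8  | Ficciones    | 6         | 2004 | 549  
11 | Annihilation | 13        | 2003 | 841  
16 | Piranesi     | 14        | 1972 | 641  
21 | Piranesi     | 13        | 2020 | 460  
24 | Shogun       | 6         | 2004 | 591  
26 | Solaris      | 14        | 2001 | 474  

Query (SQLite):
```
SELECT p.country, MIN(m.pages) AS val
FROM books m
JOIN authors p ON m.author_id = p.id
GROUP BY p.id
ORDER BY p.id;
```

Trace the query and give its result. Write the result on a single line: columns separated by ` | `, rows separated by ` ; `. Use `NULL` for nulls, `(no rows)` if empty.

Join each books row to its authors via author_id.
Group joined rows by authors.id; compute MIN(m.pages) per group.
  6: ids {2, 6, 8, 24} → MIN(m.pages)=490
  13: ids {5, 11, 21} → MIN(m.pages)=456
  14: ids {16, 26} → MIN(m.pages)=474

Germany | 490 ; UK | 456 ; Germany | 474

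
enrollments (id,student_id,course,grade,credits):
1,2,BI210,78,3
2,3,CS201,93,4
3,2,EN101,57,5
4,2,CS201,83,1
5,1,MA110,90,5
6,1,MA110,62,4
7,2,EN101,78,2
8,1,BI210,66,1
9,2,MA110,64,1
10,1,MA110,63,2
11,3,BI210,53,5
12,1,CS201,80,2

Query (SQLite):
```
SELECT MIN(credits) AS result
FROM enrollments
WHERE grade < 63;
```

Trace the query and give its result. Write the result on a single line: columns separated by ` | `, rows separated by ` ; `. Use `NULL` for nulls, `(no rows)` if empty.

4

Rows where grade < 63 → credits values: [5, 4, 5].
MIN of non-NULL values = 4.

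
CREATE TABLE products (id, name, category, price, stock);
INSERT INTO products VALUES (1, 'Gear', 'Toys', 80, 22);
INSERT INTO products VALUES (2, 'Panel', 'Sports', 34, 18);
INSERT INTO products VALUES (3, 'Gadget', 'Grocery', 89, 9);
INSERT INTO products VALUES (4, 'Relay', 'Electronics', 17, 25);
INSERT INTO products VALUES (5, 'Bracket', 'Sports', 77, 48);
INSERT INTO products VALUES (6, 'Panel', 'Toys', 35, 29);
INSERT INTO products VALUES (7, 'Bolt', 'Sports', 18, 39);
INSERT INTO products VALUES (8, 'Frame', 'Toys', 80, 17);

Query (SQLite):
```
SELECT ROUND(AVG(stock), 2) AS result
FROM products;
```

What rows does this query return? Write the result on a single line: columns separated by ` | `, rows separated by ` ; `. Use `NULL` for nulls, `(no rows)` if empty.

25.88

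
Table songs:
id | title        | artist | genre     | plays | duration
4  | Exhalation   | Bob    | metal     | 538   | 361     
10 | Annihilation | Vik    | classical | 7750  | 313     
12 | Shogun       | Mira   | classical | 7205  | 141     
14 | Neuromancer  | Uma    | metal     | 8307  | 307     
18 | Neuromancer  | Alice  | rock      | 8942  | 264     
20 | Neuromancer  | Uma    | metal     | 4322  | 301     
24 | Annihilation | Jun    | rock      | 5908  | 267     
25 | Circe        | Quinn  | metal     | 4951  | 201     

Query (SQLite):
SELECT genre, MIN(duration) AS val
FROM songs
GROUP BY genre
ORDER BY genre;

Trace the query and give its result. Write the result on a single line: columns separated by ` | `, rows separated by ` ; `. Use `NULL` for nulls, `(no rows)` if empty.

classical | 141 ; metal | 201 ; rock | 264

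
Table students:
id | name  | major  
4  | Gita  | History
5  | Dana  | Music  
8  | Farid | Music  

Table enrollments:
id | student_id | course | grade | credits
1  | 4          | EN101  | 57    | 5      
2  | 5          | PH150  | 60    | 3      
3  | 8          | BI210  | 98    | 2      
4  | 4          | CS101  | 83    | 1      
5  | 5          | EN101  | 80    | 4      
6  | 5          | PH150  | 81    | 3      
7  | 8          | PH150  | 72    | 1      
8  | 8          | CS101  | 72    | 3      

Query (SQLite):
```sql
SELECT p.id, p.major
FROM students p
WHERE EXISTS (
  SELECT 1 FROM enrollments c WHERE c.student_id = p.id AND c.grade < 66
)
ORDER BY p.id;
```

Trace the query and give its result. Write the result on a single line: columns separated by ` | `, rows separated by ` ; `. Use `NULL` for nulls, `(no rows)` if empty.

For each students row, check whether any enrollments with matching student_id has grade < 66.
Keep rows where that is true.

4 | History ; 5 | Music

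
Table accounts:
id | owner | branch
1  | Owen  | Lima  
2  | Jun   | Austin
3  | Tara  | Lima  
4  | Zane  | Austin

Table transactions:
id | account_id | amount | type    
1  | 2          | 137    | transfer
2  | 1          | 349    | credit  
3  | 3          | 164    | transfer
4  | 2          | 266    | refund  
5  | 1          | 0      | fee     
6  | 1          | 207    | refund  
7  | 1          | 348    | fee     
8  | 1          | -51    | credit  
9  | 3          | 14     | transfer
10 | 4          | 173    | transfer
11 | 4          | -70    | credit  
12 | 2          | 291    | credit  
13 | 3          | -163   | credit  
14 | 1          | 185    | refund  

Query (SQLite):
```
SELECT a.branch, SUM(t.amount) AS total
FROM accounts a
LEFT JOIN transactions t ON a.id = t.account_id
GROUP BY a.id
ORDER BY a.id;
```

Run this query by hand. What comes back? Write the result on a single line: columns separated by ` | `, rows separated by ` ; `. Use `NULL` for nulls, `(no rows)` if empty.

LEFT JOIN keeps every accounts row; unmatched ones get NULL for transactions columns.
Group by accounts.id and compute SUM(t.amount). SUM over an all-NULL group is NULL.
  1: ids {2, 5, 6, 7, 8, 14} → SUM(t.amount)=1038
  2: ids {1, 4, 12} → SUM(t.amount)=694
  3: ids {3, 9, 13} → SUM(t.amount)=15
  4: ids {10, 11} → SUM(t.amount)=103

Lima | 1038 ; Austin | 694 ; Lima | 15 ; Austin | 103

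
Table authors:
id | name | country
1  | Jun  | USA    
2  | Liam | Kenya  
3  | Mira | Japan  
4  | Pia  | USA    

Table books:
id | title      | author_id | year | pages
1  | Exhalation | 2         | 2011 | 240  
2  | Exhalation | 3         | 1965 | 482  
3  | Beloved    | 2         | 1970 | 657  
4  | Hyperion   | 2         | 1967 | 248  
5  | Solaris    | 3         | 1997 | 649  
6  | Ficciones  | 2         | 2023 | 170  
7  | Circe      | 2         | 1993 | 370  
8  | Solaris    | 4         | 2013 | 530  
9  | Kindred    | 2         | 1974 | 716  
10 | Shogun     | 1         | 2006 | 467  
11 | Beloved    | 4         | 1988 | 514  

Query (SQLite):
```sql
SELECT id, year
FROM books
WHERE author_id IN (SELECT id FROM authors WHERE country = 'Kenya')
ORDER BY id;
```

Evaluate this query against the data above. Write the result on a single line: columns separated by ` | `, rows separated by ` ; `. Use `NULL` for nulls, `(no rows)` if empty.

Inner query: authors.id where country = 'Kenya'.
Outer: keep books rows whose author_id is in that set.
Inner query → {2}

1 | 2011 ; 3 | 1970 ; 4 | 1967 ; 6 | 2023 ; 7 | 1993 ; 9 | 1974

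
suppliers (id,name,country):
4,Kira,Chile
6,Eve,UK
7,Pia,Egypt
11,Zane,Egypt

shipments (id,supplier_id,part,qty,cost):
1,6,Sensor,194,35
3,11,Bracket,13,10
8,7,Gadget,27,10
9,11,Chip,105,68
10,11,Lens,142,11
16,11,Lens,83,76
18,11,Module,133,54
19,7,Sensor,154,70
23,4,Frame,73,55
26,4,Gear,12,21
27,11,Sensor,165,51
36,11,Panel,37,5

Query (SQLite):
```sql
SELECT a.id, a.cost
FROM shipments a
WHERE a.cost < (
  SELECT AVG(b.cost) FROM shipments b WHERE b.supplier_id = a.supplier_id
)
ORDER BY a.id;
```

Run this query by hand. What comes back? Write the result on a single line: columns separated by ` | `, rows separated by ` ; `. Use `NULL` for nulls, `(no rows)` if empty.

For each shipments row a, compute AVG(cost) over rows sharing a.supplier_id.
Keep row a if a.cost < that per-group AVG.
  supplier_id=4: AVG(cost) = 38.0
  supplier_id=6: AVG(cost) = 35.0
  supplier_id=7: AVG(cost) = 40.0
  supplier_id=11: AVG(cost) = 39.285714

3 | 10 ; 8 | 10 ; 10 | 11 ; 26 | 21 ; 36 | 5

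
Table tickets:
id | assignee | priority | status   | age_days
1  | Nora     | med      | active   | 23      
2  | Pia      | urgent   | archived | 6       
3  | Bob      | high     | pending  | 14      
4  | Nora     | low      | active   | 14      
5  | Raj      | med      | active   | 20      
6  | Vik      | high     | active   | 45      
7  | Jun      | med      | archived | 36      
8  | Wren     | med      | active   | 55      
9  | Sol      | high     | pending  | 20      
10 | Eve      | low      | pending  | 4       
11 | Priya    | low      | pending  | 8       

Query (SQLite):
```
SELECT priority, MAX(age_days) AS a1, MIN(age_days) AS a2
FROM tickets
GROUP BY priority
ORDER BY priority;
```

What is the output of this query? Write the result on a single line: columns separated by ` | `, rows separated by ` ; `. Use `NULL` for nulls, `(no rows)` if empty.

high | 45 | 14 ; low | 14 | 4 ; med | 55 | 20 ; urgent | 6 | 6

Group tickets by priority.
Per group compute: MAX(age_days), MIN(age_days).
  high: ids {3, 6, 9} → MAX(age_days)=45, MIN(age_days)=14
  low: ids {4, 10, 11} → MAX(age_days)=14, MIN(age_days)=4
  med: ids {1, 5, 7, 8} → MAX(age_days)=55, MIN(age_days)=20
  urgent: ids {2} → MAX(age_days)=6, MIN(age_days)=6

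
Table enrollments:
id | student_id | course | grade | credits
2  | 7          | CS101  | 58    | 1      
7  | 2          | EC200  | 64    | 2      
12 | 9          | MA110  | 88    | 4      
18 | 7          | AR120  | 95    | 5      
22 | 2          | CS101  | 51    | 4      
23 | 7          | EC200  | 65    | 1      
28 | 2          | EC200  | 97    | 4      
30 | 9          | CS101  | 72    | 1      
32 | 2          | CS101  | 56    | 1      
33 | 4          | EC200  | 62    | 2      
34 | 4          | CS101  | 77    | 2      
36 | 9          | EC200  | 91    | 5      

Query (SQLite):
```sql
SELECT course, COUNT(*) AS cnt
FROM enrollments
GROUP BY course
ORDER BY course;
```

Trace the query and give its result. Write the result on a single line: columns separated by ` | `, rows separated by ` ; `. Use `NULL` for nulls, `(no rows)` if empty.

Partition enrollments by course; compute COUNT(*) within each group.
  AR120: ids {18} → COUNT(*)=1
  CS101: ids {2, 22, 30, 32, 34} → COUNT(*)=5
  EC200: ids {7, 23, 28, 33, 36} → COUNT(*)=5
  MA110: ids {12} → COUNT(*)=1

AR120 | 1 ; CS101 | 5 ; EC200 | 5 ; MA110 | 1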